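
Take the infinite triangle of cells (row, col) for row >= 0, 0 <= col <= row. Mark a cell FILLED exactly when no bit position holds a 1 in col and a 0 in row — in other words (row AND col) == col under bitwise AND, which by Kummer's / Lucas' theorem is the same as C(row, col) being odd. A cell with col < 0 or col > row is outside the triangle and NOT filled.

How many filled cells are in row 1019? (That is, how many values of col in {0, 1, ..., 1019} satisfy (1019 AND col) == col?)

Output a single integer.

Answer: 512

Derivation:
1019 in binary = 1111111011
popcount(1019) = number of 1-bits in 1111111011 = 9
A col c satisfies (1019 AND c) == c iff every set bit of c is also set in 1019; each of the 9 set bits of 1019 can independently be on or off in c.
count = 2^9 = 512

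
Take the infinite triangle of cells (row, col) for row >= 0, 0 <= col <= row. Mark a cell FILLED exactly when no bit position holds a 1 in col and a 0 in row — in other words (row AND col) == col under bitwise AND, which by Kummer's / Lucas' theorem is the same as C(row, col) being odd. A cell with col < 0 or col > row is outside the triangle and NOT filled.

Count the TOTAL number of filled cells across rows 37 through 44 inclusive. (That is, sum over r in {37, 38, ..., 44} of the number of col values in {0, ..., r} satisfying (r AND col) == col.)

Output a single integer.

r37=100101 pc3: +8 =8
r38=100110 pc3: +8 =16
r39=100111 pc4: +16 =32
r40=101000 pc2: +4 =36
r41=101001 pc3: +8 =44
r42=101010 pc3: +8 =52
r43=101011 pc4: +16 =68
r44=101100 pc3: +8 =76

Answer: 76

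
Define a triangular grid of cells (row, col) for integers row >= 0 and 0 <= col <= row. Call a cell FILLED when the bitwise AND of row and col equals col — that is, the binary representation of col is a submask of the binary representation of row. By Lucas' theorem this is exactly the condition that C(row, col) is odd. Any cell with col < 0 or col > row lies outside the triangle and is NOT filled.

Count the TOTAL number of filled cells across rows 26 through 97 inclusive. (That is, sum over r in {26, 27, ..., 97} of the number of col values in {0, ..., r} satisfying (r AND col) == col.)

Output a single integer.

Answer: 1080

Derivation:
r26=11010 pc3: +8 =8
r27=11011 pc4: +16 =24
r28=11100 pc3: +8 =32
r29=11101 pc4: +16 =48
r30=11110 pc4: +16 =64
r31=11111 pc5: +32 =96
r32=100000 pc1: +2 =98
r33=100001 pc2: +4 =102
r34=100010 pc2: +4 =106
r35=100011 pc3: +8 =114
r36=100100 pc2: +4 =118
r37=100101 pc3: +8 =126
r38=100110 pc3: +8 =134
r39=100111 pc4: +16 =150
r40=101000 pc2: +4 =154
r41=101001 pc3: +8 =162
r42=101010 pc3: +8 =170
r43=101011 pc4: +16 =186
r44=101100 pc3: +8 =194
r45=101101 pc4: +16 =210
r46=101110 pc4: +16 =226
r47=101111 pc5: +32 =258
r48=110000 pc2: +4 =262
r49=110001 pc3: +8 =270
r50=110010 pc3: +8 =278
r51=110011 pc4: +16 =294
r52=110100 pc3: +8 =302
r53=110101 pc4: +16 =318
r54=110110 pc4: +16 =334
r55=110111 pc5: +32 =366
r56=111000 pc3: +8 =374
r57=111001 pc4: +16 =390
r58=111010 pc4: +16 =406
r59=111011 pc5: +32 =438
r60=111100 pc4: +16 =454
r61=111101 pc5: +32 =486
r62=111110 pc5: +32 =518
r63=111111 pc6: +64 =582
r64=1000000 pc1: +2 =584
r65=1000001 pc2: +4 =588
r66=1000010 pc2: +4 =592
r67=1000011 pc3: +8 =600
r68=1000100 pc2: +4 =604
r69=1000101 pc3: +8 =612
r70=1000110 pc3: +8 =620
r71=1000111 pc4: +16 =636
r72=1001000 pc2: +4 =640
r73=1001001 pc3: +8 =648
r74=1001010 pc3: +8 =656
r75=1001011 pc4: +16 =672
r76=1001100 pc3: +8 =680
r77=1001101 pc4: +16 =696
r78=1001110 pc4: +16 =712
r79=1001111 pc5: +32 =744
r80=1010000 pc2: +4 =748
r81=1010001 pc3: +8 =756
r82=1010010 pc3: +8 =764
r83=1010011 pc4: +16 =780
r84=1010100 pc3: +8 =788
r85=1010101 pc4: +16 =804
r86=1010110 pc4: +16 =820
r87=1010111 pc5: +32 =852
r88=1011000 pc3: +8 =860
r89=1011001 pc4: +16 =876
r90=1011010 pc4: +16 =892
r91=1011011 pc5: +32 =924
r92=1011100 pc4: +16 =940
r93=1011101 pc5: +32 =972
r94=1011110 pc5: +32 =1004
r95=1011111 pc6: +64 =1068
r96=1100000 pc2: +4 =1072
r97=1100001 pc3: +8 =1080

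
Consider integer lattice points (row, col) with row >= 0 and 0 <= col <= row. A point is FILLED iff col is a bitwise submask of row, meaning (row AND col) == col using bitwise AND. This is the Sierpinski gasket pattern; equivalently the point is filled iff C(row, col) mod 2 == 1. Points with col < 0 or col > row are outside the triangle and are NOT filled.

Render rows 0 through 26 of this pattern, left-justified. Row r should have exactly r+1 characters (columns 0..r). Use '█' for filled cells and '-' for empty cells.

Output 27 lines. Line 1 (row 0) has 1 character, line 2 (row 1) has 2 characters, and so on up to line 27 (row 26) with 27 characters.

Answer: █
██
█-█
████
█---█
██--██
█-█-█-█
████████
█-------█
██------██
█-█-----█-█
████----████
█---█---█---█
██--██--██--██
█-█-█-█-█-█-█-█
████████████████
█---------------█
██--------------██
█-█-------------█-█
████------------████
█---█-----------█---█
██--██----------██--██
█-█-█-█---------█-█-█-█
████████--------████████
█-------█-------█-------█
██------██------██------██
█-█-----█-█-----█-█-----█-█

Derivation:
r0=0: █
r1=1: ██
r2=10: █-█
r3=11: ████
r4=100: █---█
r5=101: ██--██
r6=110: █-█-█-█
r7=111: ████████
r8=1000: █-------█
r9=1001: ██------██
r10=1010: █-█-----█-█
r11=1011: ████----████
r12=1100: █---█---█---█
r13=1101: ██--██--██--██
r14=1110: █-█-█-█-█-█-█-█
r15=1111: ████████████████
r16=10000: █---------------█
r17=10001: ██--------------██
r18=10010: █-█-------------█-█
r19=10011: ████------------████
r20=10100: █---█-----------█---█
r21=10101: ██--██----------██--██
r22=10110: █-█-█-█---------█-█-█-█
r23=10111: ████████--------████████
r24=11000: █-------█-------█-------█
r25=11001: ██------██------██------██
r26=11010: █-█-----█-█-----█-█-----█-█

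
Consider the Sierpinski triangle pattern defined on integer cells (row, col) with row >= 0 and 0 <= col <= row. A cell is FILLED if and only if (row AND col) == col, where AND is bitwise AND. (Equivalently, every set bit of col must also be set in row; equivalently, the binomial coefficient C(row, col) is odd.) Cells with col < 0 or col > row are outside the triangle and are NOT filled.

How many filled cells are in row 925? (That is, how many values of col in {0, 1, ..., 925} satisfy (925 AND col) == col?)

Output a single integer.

925 in binary = 1110011101
popcount(925) = number of 1-bits in 1110011101 = 7
A col c satisfies (925 AND c) == c iff every set bit of c is also set in 925; each of the 7 set bits of 925 can independently be on or off in c.
count = 2^7 = 128

Answer: 128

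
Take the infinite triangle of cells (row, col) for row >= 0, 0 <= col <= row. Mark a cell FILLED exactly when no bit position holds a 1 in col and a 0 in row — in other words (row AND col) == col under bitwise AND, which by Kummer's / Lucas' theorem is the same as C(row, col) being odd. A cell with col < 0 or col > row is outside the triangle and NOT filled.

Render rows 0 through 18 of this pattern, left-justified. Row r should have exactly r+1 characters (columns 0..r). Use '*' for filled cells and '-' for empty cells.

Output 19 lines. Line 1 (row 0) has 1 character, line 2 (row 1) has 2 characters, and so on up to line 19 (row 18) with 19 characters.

Answer: *
**
*-*
****
*---*
**--**
*-*-*-*
********
*-------*
**------**
*-*-----*-*
****----****
*---*---*---*
**--**--**--**
*-*-*-*-*-*-*-*
****************
*---------------*
**--------------**
*-*-------------*-*

Derivation:
r0=0: *
r1=1: **
r2=10: *-*
r3=11: ****
r4=100: *---*
r5=101: **--**
r6=110: *-*-*-*
r7=111: ********
r8=1000: *-------*
r9=1001: **------**
r10=1010: *-*-----*-*
r11=1011: ****----****
r12=1100: *---*---*---*
r13=1101: **--**--**--**
r14=1110: *-*-*-*-*-*-*-*
r15=1111: ****************
r16=10000: *---------------*
r17=10001: **--------------**
r18=10010: *-*-------------*-*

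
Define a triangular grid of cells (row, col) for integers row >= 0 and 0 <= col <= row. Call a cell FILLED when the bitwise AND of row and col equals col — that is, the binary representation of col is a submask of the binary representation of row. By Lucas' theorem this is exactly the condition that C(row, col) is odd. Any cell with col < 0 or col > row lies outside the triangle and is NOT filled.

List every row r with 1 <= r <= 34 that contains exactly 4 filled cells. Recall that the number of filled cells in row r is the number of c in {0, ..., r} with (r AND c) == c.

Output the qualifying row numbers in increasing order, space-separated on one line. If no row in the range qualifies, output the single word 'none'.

Answer: 3 5 6 9 10 12 17 18 20 24 33 34

Derivation:
Row r has 2^popcount(r) filled cells, so we need popcount(r) = log2(4) = 2.
Scan r = 1..34 and keep those with exactly 2 one-bits:
r=1=1 popcount=1 -> skip
r=2=10 popcount=1 -> skip
r=3=11 popcount=2 -> KEEP
r=4=100 popcount=1 -> skip
r=5=101 popcount=2 -> KEEP
r=6=110 popcount=2 -> KEEP
r=7=111 popcount=3 -> skip
r=8=1000 popcount=1 -> skip
r=9=1001 popcount=2 -> KEEP
r=10=1010 popcount=2 -> KEEP
r=11=1011 popcount=3 -> skip
r=12=1100 popcount=2 -> KEEP
r=13=1101 popcount=3 -> skip
r=14=1110 popcount=3 -> skip
r=15=1111 popcount=4 -> skip
r=16=10000 popcount=1 -> skip
r=17=10001 popcount=2 -> KEEP
r=18=10010 popcount=2 -> KEEP
r=19=10011 popcount=3 -> skip
r=20=10100 popcount=2 -> KEEP
r=21=10101 popcount=3 -> skip
r=22=10110 popcount=3 -> skip
r=23=10111 popcount=4 -> skip
r=24=11000 popcount=2 -> KEEP
r=25=11001 popcount=3 -> skip
r=26=11010 popcount=3 -> skip
r=27=11011 popcount=4 -> skip
r=28=11100 popcount=3 -> skip
r=29=11101 popcount=4 -> skip
r=30=11110 popcount=4 -> skip
r=31=11111 popcount=5 -> skip
r=32=100000 popcount=1 -> skip
r=33=100001 popcount=2 -> KEEP
r=34=100010 popcount=2 -> KEEP
Kept rows: 3 5 6 9 10 12 17 18 20 24 33 34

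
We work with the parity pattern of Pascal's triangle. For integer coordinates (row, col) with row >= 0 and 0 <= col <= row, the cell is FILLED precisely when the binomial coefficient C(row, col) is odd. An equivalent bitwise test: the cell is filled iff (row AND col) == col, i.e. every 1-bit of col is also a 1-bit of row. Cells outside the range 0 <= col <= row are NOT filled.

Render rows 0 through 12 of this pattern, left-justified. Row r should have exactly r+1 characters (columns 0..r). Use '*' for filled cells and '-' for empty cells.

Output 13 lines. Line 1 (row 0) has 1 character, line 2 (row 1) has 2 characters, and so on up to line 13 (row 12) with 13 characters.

Answer: *
**
*-*
****
*---*
**--**
*-*-*-*
********
*-------*
**------**
*-*-----*-*
****----****
*---*---*---*

Derivation:
r0=0: *
r1=1: **
r2=10: *-*
r3=11: ****
r4=100: *---*
r5=101: **--**
r6=110: *-*-*-*
r7=111: ********
r8=1000: *-------*
r9=1001: **------**
r10=1010: *-*-----*-*
r11=1011: ****----****
r12=1100: *---*---*---*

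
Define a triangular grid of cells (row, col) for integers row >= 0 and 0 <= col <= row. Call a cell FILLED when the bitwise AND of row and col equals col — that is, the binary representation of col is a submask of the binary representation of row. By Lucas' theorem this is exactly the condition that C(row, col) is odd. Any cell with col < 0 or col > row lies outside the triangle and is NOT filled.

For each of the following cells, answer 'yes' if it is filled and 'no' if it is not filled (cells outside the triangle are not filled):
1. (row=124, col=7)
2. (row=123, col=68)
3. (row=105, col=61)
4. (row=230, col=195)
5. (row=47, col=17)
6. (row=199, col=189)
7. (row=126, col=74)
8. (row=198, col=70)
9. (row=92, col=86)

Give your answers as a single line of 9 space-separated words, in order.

Answer: no no no no no no yes yes no

Derivation:
(124,7): row=0b1111100, col=0b111, row AND col = 0b100 = 4; 4 != 7 -> empty
(123,68): row=0b1111011, col=0b1000100, row AND col = 0b1000000 = 64; 64 != 68 -> empty
(105,61): row=0b1101001, col=0b111101, row AND col = 0b101001 = 41; 41 != 61 -> empty
(230,195): row=0b11100110, col=0b11000011, row AND col = 0b11000010 = 194; 194 != 195 -> empty
(47,17): row=0b101111, col=0b10001, row AND col = 0b1 = 1; 1 != 17 -> empty
(199,189): row=0b11000111, col=0b10111101, row AND col = 0b10000101 = 133; 133 != 189 -> empty
(126,74): row=0b1111110, col=0b1001010, row AND col = 0b1001010 = 74; 74 == 74 -> filled
(198,70): row=0b11000110, col=0b1000110, row AND col = 0b1000110 = 70; 70 == 70 -> filled
(92,86): row=0b1011100, col=0b1010110, row AND col = 0b1010100 = 84; 84 != 86 -> empty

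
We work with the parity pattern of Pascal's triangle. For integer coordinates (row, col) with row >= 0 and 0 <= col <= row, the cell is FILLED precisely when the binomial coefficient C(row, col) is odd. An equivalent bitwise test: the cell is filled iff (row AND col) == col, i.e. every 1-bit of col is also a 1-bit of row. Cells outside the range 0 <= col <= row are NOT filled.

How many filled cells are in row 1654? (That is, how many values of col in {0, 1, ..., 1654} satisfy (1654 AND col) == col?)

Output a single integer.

Answer: 128

Derivation:
1654 in binary = 11001110110
popcount(1654) = number of 1-bits in 11001110110 = 7
A col c satisfies (1654 AND c) == c iff every set bit of c is also set in 1654; each of the 7 set bits of 1654 can independently be on or off in c.
count = 2^7 = 128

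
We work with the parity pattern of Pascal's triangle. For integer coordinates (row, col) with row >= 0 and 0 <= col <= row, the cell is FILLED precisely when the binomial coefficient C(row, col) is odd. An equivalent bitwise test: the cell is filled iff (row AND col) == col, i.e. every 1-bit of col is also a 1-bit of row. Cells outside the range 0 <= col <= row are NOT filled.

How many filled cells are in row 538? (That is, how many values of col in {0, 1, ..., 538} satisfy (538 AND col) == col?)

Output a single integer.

Answer: 16

Derivation:
538 in binary = 1000011010
popcount(538) = number of 1-bits in 1000011010 = 4
A col c satisfies (538 AND c) == c iff every set bit of c is also set in 538; each of the 4 set bits of 538 can independently be on or off in c.
count = 2^4 = 16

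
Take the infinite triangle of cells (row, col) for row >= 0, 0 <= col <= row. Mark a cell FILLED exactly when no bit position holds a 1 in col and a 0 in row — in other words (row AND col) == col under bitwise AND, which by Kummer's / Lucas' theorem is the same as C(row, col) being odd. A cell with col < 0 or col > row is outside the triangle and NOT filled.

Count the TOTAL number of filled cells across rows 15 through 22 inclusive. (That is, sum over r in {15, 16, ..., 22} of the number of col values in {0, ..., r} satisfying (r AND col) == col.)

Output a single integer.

Answer: 54

Derivation:
r15=1111 pc4: +16 =16
r16=10000 pc1: +2 =18
r17=10001 pc2: +4 =22
r18=10010 pc2: +4 =26
r19=10011 pc3: +8 =34
r20=10100 pc2: +4 =38
r21=10101 pc3: +8 =46
r22=10110 pc3: +8 =54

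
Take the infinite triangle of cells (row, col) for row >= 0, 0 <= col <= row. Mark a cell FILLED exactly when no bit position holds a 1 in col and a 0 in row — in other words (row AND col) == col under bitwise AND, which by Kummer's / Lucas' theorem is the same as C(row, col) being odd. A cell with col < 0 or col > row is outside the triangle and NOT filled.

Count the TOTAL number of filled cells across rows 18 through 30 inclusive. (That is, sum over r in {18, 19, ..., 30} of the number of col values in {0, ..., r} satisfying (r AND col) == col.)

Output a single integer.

r18=10010 pc2: +4 =4
r19=10011 pc3: +8 =12
r20=10100 pc2: +4 =16
r21=10101 pc3: +8 =24
r22=10110 pc3: +8 =32
r23=10111 pc4: +16 =48
r24=11000 pc2: +4 =52
r25=11001 pc3: +8 =60
r26=11010 pc3: +8 =68
r27=11011 pc4: +16 =84
r28=11100 pc3: +8 =92
r29=11101 pc4: +16 =108
r30=11110 pc4: +16 =124

Answer: 124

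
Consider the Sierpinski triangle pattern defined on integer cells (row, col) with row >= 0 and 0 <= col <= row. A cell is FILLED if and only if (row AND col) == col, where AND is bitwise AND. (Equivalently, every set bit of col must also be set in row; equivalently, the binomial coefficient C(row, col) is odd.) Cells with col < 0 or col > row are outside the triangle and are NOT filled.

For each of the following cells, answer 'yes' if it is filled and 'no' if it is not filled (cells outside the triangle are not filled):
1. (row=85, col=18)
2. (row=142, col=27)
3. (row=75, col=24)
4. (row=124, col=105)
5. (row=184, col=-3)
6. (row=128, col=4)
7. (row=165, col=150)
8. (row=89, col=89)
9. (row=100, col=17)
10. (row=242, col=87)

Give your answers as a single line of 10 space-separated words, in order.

(85,18): row=0b1010101, col=0b10010, row AND col = 0b10000 = 16; 16 != 18 -> empty
(142,27): row=0b10001110, col=0b11011, row AND col = 0b1010 = 10; 10 != 27 -> empty
(75,24): row=0b1001011, col=0b11000, row AND col = 0b1000 = 8; 8 != 24 -> empty
(124,105): row=0b1111100, col=0b1101001, row AND col = 0b1101000 = 104; 104 != 105 -> empty
(184,-3): col outside [0, 184] -> not filled
(128,4): row=0b10000000, col=0b100, row AND col = 0b0 = 0; 0 != 4 -> empty
(165,150): row=0b10100101, col=0b10010110, row AND col = 0b10000100 = 132; 132 != 150 -> empty
(89,89): row=0b1011001, col=0b1011001, row AND col = 0b1011001 = 89; 89 == 89 -> filled
(100,17): row=0b1100100, col=0b10001, row AND col = 0b0 = 0; 0 != 17 -> empty
(242,87): row=0b11110010, col=0b1010111, row AND col = 0b1010010 = 82; 82 != 87 -> empty

Answer: no no no no no no no yes no no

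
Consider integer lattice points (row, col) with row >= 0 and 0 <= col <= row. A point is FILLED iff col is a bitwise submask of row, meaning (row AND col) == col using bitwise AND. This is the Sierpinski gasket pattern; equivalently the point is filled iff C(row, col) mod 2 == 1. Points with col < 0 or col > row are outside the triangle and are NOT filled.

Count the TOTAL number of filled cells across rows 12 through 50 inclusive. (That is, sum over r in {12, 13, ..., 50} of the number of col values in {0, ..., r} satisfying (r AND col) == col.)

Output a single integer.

Answer: 380

Derivation:
r12=1100 pc2: +4 =4
r13=1101 pc3: +8 =12
r14=1110 pc3: +8 =20
r15=1111 pc4: +16 =36
r16=10000 pc1: +2 =38
r17=10001 pc2: +4 =42
r18=10010 pc2: +4 =46
r19=10011 pc3: +8 =54
r20=10100 pc2: +4 =58
r21=10101 pc3: +8 =66
r22=10110 pc3: +8 =74
r23=10111 pc4: +16 =90
r24=11000 pc2: +4 =94
r25=11001 pc3: +8 =102
r26=11010 pc3: +8 =110
r27=11011 pc4: +16 =126
r28=11100 pc3: +8 =134
r29=11101 pc4: +16 =150
r30=11110 pc4: +16 =166
r31=11111 pc5: +32 =198
r32=100000 pc1: +2 =200
r33=100001 pc2: +4 =204
r34=100010 pc2: +4 =208
r35=100011 pc3: +8 =216
r36=100100 pc2: +4 =220
r37=100101 pc3: +8 =228
r38=100110 pc3: +8 =236
r39=100111 pc4: +16 =252
r40=101000 pc2: +4 =256
r41=101001 pc3: +8 =264
r42=101010 pc3: +8 =272
r43=101011 pc4: +16 =288
r44=101100 pc3: +8 =296
r45=101101 pc4: +16 =312
r46=101110 pc4: +16 =328
r47=101111 pc5: +32 =360
r48=110000 pc2: +4 =364
r49=110001 pc3: +8 =372
r50=110010 pc3: +8 =380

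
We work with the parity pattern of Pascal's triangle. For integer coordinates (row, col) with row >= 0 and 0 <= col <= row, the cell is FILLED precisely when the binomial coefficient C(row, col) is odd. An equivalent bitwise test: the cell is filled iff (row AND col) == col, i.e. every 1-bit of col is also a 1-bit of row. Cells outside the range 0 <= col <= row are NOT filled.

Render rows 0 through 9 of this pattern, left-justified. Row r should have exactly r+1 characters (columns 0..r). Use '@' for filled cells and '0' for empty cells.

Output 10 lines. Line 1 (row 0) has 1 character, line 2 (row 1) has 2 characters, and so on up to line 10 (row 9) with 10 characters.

Answer: @
@@
@0@
@@@@
@000@
@@00@@
@0@0@0@
@@@@@@@@
@0000000@
@@000000@@

Derivation:
r0=0: @
r1=1: @@
r2=10: @0@
r3=11: @@@@
r4=100: @000@
r5=101: @@00@@
r6=110: @0@0@0@
r7=111: @@@@@@@@
r8=1000: @0000000@
r9=1001: @@000000@@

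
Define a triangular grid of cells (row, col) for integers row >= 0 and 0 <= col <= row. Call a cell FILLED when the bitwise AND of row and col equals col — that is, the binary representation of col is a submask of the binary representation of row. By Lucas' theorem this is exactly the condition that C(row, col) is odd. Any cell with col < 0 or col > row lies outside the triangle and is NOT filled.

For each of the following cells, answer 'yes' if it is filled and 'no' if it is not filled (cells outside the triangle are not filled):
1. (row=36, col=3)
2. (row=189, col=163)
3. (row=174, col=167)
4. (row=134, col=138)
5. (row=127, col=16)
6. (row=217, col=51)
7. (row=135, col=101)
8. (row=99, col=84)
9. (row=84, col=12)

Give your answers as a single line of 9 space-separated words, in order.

(36,3): row=0b100100, col=0b11, row AND col = 0b0 = 0; 0 != 3 -> empty
(189,163): row=0b10111101, col=0b10100011, row AND col = 0b10100001 = 161; 161 != 163 -> empty
(174,167): row=0b10101110, col=0b10100111, row AND col = 0b10100110 = 166; 166 != 167 -> empty
(134,138): col outside [0, 134] -> not filled
(127,16): row=0b1111111, col=0b10000, row AND col = 0b10000 = 16; 16 == 16 -> filled
(217,51): row=0b11011001, col=0b110011, row AND col = 0b10001 = 17; 17 != 51 -> empty
(135,101): row=0b10000111, col=0b1100101, row AND col = 0b101 = 5; 5 != 101 -> empty
(99,84): row=0b1100011, col=0b1010100, row AND col = 0b1000000 = 64; 64 != 84 -> empty
(84,12): row=0b1010100, col=0b1100, row AND col = 0b100 = 4; 4 != 12 -> empty

Answer: no no no no yes no no no no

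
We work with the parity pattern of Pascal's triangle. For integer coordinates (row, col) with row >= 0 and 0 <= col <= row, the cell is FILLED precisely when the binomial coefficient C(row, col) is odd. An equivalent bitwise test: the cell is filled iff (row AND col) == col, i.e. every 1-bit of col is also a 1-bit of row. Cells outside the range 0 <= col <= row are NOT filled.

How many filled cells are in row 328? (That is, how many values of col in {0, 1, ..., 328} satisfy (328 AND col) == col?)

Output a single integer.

Answer: 8

Derivation:
328 in binary = 101001000
popcount(328) = number of 1-bits in 101001000 = 3
A col c satisfies (328 AND c) == c iff every set bit of c is also set in 328; each of the 3 set bits of 328 can independently be on or off in c.
count = 2^3 = 8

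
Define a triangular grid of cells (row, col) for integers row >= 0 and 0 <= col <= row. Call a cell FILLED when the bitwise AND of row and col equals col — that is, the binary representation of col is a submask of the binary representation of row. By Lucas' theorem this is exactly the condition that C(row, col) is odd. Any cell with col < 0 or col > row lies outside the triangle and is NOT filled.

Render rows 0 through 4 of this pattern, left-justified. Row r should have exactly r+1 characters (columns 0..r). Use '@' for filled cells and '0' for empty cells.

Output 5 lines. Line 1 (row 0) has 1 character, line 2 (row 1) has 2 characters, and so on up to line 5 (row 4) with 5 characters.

Answer: @
@@
@0@
@@@@
@000@

Derivation:
r0=0: @
r1=1: @@
r2=10: @0@
r3=11: @@@@
r4=100: @000@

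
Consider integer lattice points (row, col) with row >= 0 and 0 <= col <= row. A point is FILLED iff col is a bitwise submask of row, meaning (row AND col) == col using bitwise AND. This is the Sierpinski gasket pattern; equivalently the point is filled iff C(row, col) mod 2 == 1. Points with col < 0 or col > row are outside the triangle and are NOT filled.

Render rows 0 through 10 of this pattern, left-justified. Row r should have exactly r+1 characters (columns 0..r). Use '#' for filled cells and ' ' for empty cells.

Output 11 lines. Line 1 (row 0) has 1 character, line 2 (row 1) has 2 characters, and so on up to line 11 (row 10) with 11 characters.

Answer: #
##
# #
####
#   #
##  ##
# # # #
########
#       #
##      ##
# #     # #

Derivation:
r0=0: #
r1=1: ##
r2=10: # #
r3=11: ####
r4=100: #   #
r5=101: ##  ##
r6=110: # # # #
r7=111: ########
r8=1000: #       #
r9=1001: ##      ##
r10=1010: # #     # #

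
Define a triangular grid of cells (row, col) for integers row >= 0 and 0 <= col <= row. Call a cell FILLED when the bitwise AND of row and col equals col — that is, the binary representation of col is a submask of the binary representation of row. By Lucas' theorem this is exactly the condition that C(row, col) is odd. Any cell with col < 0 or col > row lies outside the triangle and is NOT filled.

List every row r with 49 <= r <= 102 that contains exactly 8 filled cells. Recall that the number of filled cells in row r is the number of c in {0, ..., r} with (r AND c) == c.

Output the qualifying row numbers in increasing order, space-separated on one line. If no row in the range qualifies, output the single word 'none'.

Answer: 49 50 52 56 67 69 70 73 74 76 81 82 84 88 97 98 100

Derivation:
Row r has 2^popcount(r) filled cells, so we need popcount(r) = log2(8) = 3.
Scan r = 49..102 and keep those with exactly 3 one-bits:
r=49=110001 popcount=3 -> KEEP
r=50=110010 popcount=3 -> KEEP
r=51=110011 popcount=4 -> skip
r=52=110100 popcount=3 -> KEEP
r=53=110101 popcount=4 -> skip
r=54=110110 popcount=4 -> skip
r=55=110111 popcount=5 -> skip
r=56=111000 popcount=3 -> KEEP
r=57=111001 popcount=4 -> skip
r=58=111010 popcount=4 -> skip
r=59=111011 popcount=5 -> skip
r=60=111100 popcount=4 -> skip
r=61=111101 popcount=5 -> skip
r=62=111110 popcount=5 -> skip
r=63=111111 popcount=6 -> skip
r=64=1000000 popcount=1 -> skip
r=65=1000001 popcount=2 -> skip
r=66=1000010 popcount=2 -> skip
r=67=1000011 popcount=3 -> KEEP
r=68=1000100 popcount=2 -> skip
r=69=1000101 popcount=3 -> KEEP
r=70=1000110 popcount=3 -> KEEP
r=71=1000111 popcount=4 -> skip
r=72=1001000 popcount=2 -> skip
r=73=1001001 popcount=3 -> KEEP
r=74=1001010 popcount=3 -> KEEP
r=75=1001011 popcount=4 -> skip
r=76=1001100 popcount=3 -> KEEP
r=77=1001101 popcount=4 -> skip
r=78=1001110 popcount=4 -> skip
r=79=1001111 popcount=5 -> skip
r=80=1010000 popcount=2 -> skip
r=81=1010001 popcount=3 -> KEEP
r=82=1010010 popcount=3 -> KEEP
r=83=1010011 popcount=4 -> skip
r=84=1010100 popcount=3 -> KEEP
r=85=1010101 popcount=4 -> skip
r=86=1010110 popcount=4 -> skip
r=87=1010111 popcount=5 -> skip
r=88=1011000 popcount=3 -> KEEP
r=89=1011001 popcount=4 -> skip
r=90=1011010 popcount=4 -> skip
r=91=1011011 popcount=5 -> skip
r=92=1011100 popcount=4 -> skip
r=93=1011101 popcount=5 -> skip
r=94=1011110 popcount=5 -> skip
r=95=1011111 popcount=6 -> skip
r=96=1100000 popcount=2 -> skip
r=97=1100001 popcount=3 -> KEEP
r=98=1100010 popcount=3 -> KEEP
r=99=1100011 popcount=4 -> skip
r=100=1100100 popcount=3 -> KEEP
r=101=1100101 popcount=4 -> skip
r=102=1100110 popcount=4 -> skip
Kept rows: 49 50 52 56 67 69 70 73 74 76 81 82 84 88 97 98 100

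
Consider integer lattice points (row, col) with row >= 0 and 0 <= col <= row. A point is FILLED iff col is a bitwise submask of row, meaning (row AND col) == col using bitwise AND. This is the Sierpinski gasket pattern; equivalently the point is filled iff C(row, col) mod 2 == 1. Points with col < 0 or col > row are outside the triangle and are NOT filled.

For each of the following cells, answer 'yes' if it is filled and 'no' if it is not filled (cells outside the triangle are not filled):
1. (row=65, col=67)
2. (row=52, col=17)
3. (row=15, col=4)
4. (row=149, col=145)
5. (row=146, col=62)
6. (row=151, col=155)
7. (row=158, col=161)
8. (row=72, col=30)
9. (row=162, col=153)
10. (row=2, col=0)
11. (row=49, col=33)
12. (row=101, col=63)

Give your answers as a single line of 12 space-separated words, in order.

Answer: no no yes yes no no no no no yes yes no

Derivation:
(65,67): col outside [0, 65] -> not filled
(52,17): row=0b110100, col=0b10001, row AND col = 0b10000 = 16; 16 != 17 -> empty
(15,4): row=0b1111, col=0b100, row AND col = 0b100 = 4; 4 == 4 -> filled
(149,145): row=0b10010101, col=0b10010001, row AND col = 0b10010001 = 145; 145 == 145 -> filled
(146,62): row=0b10010010, col=0b111110, row AND col = 0b10010 = 18; 18 != 62 -> empty
(151,155): col outside [0, 151] -> not filled
(158,161): col outside [0, 158] -> not filled
(72,30): row=0b1001000, col=0b11110, row AND col = 0b1000 = 8; 8 != 30 -> empty
(162,153): row=0b10100010, col=0b10011001, row AND col = 0b10000000 = 128; 128 != 153 -> empty
(2,0): row=0b10, col=0b0, row AND col = 0b0 = 0; 0 == 0 -> filled
(49,33): row=0b110001, col=0b100001, row AND col = 0b100001 = 33; 33 == 33 -> filled
(101,63): row=0b1100101, col=0b111111, row AND col = 0b100101 = 37; 37 != 63 -> empty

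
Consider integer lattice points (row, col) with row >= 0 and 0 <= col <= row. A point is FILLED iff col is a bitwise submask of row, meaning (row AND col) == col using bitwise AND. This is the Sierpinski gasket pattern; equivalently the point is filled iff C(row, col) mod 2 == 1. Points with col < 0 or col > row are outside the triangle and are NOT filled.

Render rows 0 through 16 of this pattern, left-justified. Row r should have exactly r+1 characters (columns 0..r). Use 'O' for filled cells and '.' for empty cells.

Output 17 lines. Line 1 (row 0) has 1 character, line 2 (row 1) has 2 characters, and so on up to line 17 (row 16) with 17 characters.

Answer: O
OO
O.O
OOOO
O...O
OO..OO
O.O.O.O
OOOOOOOO
O.......O
OO......OO
O.O.....O.O
OOOO....OOOO
O...O...O...O
OO..OO..OO..OO
O.O.O.O.O.O.O.O
OOOOOOOOOOOOOOOO
O...............O

Derivation:
r0=0: O
r1=1: OO
r2=10: O.O
r3=11: OOOO
r4=100: O...O
r5=101: OO..OO
r6=110: O.O.O.O
r7=111: OOOOOOOO
r8=1000: O.......O
r9=1001: OO......OO
r10=1010: O.O.....O.O
r11=1011: OOOO....OOOO
r12=1100: O...O...O...O
r13=1101: OO..OO..OO..OO
r14=1110: O.O.O.O.O.O.O.O
r15=1111: OOOOOOOOOOOOOOOO
r16=10000: O...............O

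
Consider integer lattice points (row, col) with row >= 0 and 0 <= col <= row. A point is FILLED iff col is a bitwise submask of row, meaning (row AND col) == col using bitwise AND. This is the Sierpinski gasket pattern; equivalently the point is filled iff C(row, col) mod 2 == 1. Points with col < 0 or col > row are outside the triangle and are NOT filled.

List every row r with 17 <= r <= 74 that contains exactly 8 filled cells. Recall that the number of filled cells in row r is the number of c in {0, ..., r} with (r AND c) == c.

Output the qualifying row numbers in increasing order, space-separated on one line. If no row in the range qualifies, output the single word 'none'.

Answer: 19 21 22 25 26 28 35 37 38 41 42 44 49 50 52 56 67 69 70 73 74

Derivation:
Row r has 2^popcount(r) filled cells, so we need popcount(r) = log2(8) = 3.
Scan r = 17..74 and keep those with exactly 3 one-bits:
r=17=10001 popcount=2 -> skip
r=18=10010 popcount=2 -> skip
r=19=10011 popcount=3 -> KEEP
r=20=10100 popcount=2 -> skip
r=21=10101 popcount=3 -> KEEP
r=22=10110 popcount=3 -> KEEP
r=23=10111 popcount=4 -> skip
r=24=11000 popcount=2 -> skip
r=25=11001 popcount=3 -> KEEP
r=26=11010 popcount=3 -> KEEP
r=27=11011 popcount=4 -> skip
r=28=11100 popcount=3 -> KEEP
r=29=11101 popcount=4 -> skip
r=30=11110 popcount=4 -> skip
r=31=11111 popcount=5 -> skip
r=32=100000 popcount=1 -> skip
r=33=100001 popcount=2 -> skip
r=34=100010 popcount=2 -> skip
r=35=100011 popcount=3 -> KEEP
r=36=100100 popcount=2 -> skip
r=37=100101 popcount=3 -> KEEP
r=38=100110 popcount=3 -> KEEP
r=39=100111 popcount=4 -> skip
r=40=101000 popcount=2 -> skip
r=41=101001 popcount=3 -> KEEP
r=42=101010 popcount=3 -> KEEP
r=43=101011 popcount=4 -> skip
r=44=101100 popcount=3 -> KEEP
r=45=101101 popcount=4 -> skip
r=46=101110 popcount=4 -> skip
r=47=101111 popcount=5 -> skip
r=48=110000 popcount=2 -> skip
r=49=110001 popcount=3 -> KEEP
r=50=110010 popcount=3 -> KEEP
r=51=110011 popcount=4 -> skip
r=52=110100 popcount=3 -> KEEP
r=53=110101 popcount=4 -> skip
r=54=110110 popcount=4 -> skip
r=55=110111 popcount=5 -> skip
r=56=111000 popcount=3 -> KEEP
r=57=111001 popcount=4 -> skip
r=58=111010 popcount=4 -> skip
r=59=111011 popcount=5 -> skip
r=60=111100 popcount=4 -> skip
r=61=111101 popcount=5 -> skip
r=62=111110 popcount=5 -> skip
r=63=111111 popcount=6 -> skip
r=64=1000000 popcount=1 -> skip
r=65=1000001 popcount=2 -> skip
r=66=1000010 popcount=2 -> skip
r=67=1000011 popcount=3 -> KEEP
r=68=1000100 popcount=2 -> skip
r=69=1000101 popcount=3 -> KEEP
r=70=1000110 popcount=3 -> KEEP
r=71=1000111 popcount=4 -> skip
r=72=1001000 popcount=2 -> skip
r=73=1001001 popcount=3 -> KEEP
r=74=1001010 popcount=3 -> KEEP
Kept rows: 19 21 22 25 26 28 35 37 38 41 42 44 49 50 52 56 67 69 70 73 74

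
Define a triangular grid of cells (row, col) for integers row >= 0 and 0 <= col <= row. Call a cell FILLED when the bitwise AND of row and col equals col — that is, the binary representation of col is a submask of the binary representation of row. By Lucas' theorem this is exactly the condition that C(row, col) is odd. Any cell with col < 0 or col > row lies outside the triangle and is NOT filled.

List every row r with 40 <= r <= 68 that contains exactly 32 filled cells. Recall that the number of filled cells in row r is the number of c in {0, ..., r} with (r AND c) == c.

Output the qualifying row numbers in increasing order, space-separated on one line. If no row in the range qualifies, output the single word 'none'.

Row r has 2^popcount(r) filled cells, so we need popcount(r) = log2(32) = 5.
Scan r = 40..68 and keep those with exactly 5 one-bits:
r=40=101000 popcount=2 -> skip
r=41=101001 popcount=3 -> skip
r=42=101010 popcount=3 -> skip
r=43=101011 popcount=4 -> skip
r=44=101100 popcount=3 -> skip
r=45=101101 popcount=4 -> skip
r=46=101110 popcount=4 -> skip
r=47=101111 popcount=5 -> KEEP
r=48=110000 popcount=2 -> skip
r=49=110001 popcount=3 -> skip
r=50=110010 popcount=3 -> skip
r=51=110011 popcount=4 -> skip
r=52=110100 popcount=3 -> skip
r=53=110101 popcount=4 -> skip
r=54=110110 popcount=4 -> skip
r=55=110111 popcount=5 -> KEEP
r=56=111000 popcount=3 -> skip
r=57=111001 popcount=4 -> skip
r=58=111010 popcount=4 -> skip
r=59=111011 popcount=5 -> KEEP
r=60=111100 popcount=4 -> skip
r=61=111101 popcount=5 -> KEEP
r=62=111110 popcount=5 -> KEEP
r=63=111111 popcount=6 -> skip
r=64=1000000 popcount=1 -> skip
r=65=1000001 popcount=2 -> skip
r=66=1000010 popcount=2 -> skip
r=67=1000011 popcount=3 -> skip
r=68=1000100 popcount=2 -> skip
Kept rows: 47 55 59 61 62

Answer: 47 55 59 61 62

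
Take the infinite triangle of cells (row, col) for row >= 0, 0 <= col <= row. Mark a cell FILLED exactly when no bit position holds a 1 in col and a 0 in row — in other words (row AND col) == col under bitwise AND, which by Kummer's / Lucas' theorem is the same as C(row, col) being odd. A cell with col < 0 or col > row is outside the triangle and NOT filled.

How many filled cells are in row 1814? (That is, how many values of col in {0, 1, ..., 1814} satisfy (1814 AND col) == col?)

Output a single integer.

1814 in binary = 11100010110
popcount(1814) = number of 1-bits in 11100010110 = 6
A col c satisfies (1814 AND c) == c iff every set bit of c is also set in 1814; each of the 6 set bits of 1814 can independently be on or off in c.
count = 2^6 = 64

Answer: 64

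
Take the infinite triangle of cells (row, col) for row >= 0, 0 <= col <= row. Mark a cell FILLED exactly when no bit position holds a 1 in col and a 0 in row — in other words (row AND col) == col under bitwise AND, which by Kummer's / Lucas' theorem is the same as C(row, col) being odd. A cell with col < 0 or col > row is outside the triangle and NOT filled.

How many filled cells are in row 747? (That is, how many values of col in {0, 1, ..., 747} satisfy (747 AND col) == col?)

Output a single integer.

747 in binary = 1011101011
popcount(747) = number of 1-bits in 1011101011 = 7
A col c satisfies (747 AND c) == c iff every set bit of c is also set in 747; each of the 7 set bits of 747 can independently be on or off in c.
count = 2^7 = 128

Answer: 128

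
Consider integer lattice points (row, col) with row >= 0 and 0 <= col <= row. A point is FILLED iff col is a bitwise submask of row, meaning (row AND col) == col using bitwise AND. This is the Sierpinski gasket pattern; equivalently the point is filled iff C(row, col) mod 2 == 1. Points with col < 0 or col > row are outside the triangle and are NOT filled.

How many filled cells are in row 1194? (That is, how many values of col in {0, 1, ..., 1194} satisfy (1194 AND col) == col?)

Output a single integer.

Answer: 32

Derivation:
1194 in binary = 10010101010
popcount(1194) = number of 1-bits in 10010101010 = 5
A col c satisfies (1194 AND c) == c iff every set bit of c is also set in 1194; each of the 5 set bits of 1194 can independently be on or off in c.
count = 2^5 = 32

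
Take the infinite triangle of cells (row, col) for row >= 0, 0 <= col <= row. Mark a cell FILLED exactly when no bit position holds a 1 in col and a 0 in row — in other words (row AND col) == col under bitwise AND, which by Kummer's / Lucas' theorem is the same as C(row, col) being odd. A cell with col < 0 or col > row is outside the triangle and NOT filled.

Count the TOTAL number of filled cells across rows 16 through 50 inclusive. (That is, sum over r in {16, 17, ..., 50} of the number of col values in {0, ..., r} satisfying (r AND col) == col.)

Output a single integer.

Answer: 344

Derivation:
r16=10000 pc1: +2 =2
r17=10001 pc2: +4 =6
r18=10010 pc2: +4 =10
r19=10011 pc3: +8 =18
r20=10100 pc2: +4 =22
r21=10101 pc3: +8 =30
r22=10110 pc3: +8 =38
r23=10111 pc4: +16 =54
r24=11000 pc2: +4 =58
r25=11001 pc3: +8 =66
r26=11010 pc3: +8 =74
r27=11011 pc4: +16 =90
r28=11100 pc3: +8 =98
r29=11101 pc4: +16 =114
r30=11110 pc4: +16 =130
r31=11111 pc5: +32 =162
r32=100000 pc1: +2 =164
r33=100001 pc2: +4 =168
r34=100010 pc2: +4 =172
r35=100011 pc3: +8 =180
r36=100100 pc2: +4 =184
r37=100101 pc3: +8 =192
r38=100110 pc3: +8 =200
r39=100111 pc4: +16 =216
r40=101000 pc2: +4 =220
r41=101001 pc3: +8 =228
r42=101010 pc3: +8 =236
r43=101011 pc4: +16 =252
r44=101100 pc3: +8 =260
r45=101101 pc4: +16 =276
r46=101110 pc4: +16 =292
r47=101111 pc5: +32 =324
r48=110000 pc2: +4 =328
r49=110001 pc3: +8 =336
r50=110010 pc3: +8 =344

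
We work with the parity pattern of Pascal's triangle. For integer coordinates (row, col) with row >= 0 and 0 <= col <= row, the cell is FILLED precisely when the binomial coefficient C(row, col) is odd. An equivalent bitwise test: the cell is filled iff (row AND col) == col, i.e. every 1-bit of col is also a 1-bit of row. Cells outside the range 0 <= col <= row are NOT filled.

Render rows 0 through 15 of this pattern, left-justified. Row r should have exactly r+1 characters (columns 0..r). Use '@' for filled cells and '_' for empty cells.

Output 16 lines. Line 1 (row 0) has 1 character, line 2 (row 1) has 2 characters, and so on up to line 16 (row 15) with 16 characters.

Answer: @
@@
@_@
@@@@
@___@
@@__@@
@_@_@_@
@@@@@@@@
@_______@
@@______@@
@_@_____@_@
@@@@____@@@@
@___@___@___@
@@__@@__@@__@@
@_@_@_@_@_@_@_@
@@@@@@@@@@@@@@@@

Derivation:
r0=0: @
r1=1: @@
r2=10: @_@
r3=11: @@@@
r4=100: @___@
r5=101: @@__@@
r6=110: @_@_@_@
r7=111: @@@@@@@@
r8=1000: @_______@
r9=1001: @@______@@
r10=1010: @_@_____@_@
r11=1011: @@@@____@@@@
r12=1100: @___@___@___@
r13=1101: @@__@@__@@__@@
r14=1110: @_@_@_@_@_@_@_@
r15=1111: @@@@@@@@@@@@@@@@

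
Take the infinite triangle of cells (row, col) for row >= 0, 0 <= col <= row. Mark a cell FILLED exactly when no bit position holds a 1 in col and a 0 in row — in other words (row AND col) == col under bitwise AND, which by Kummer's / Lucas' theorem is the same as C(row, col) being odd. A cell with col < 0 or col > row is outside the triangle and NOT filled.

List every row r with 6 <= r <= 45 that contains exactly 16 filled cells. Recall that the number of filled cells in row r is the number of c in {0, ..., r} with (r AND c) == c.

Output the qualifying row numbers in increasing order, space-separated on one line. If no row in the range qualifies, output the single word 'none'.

Row r has 2^popcount(r) filled cells, so we need popcount(r) = log2(16) = 4.
Scan r = 6..45 and keep those with exactly 4 one-bits:
r=6=110 popcount=2 -> skip
r=7=111 popcount=3 -> skip
r=8=1000 popcount=1 -> skip
r=9=1001 popcount=2 -> skip
r=10=1010 popcount=2 -> skip
r=11=1011 popcount=3 -> skip
r=12=1100 popcount=2 -> skip
r=13=1101 popcount=3 -> skip
r=14=1110 popcount=3 -> skip
r=15=1111 popcount=4 -> KEEP
r=16=10000 popcount=1 -> skip
r=17=10001 popcount=2 -> skip
r=18=10010 popcount=2 -> skip
r=19=10011 popcount=3 -> skip
r=20=10100 popcount=2 -> skip
r=21=10101 popcount=3 -> skip
r=22=10110 popcount=3 -> skip
r=23=10111 popcount=4 -> KEEP
r=24=11000 popcount=2 -> skip
r=25=11001 popcount=3 -> skip
r=26=11010 popcount=3 -> skip
r=27=11011 popcount=4 -> KEEP
r=28=11100 popcount=3 -> skip
r=29=11101 popcount=4 -> KEEP
r=30=11110 popcount=4 -> KEEP
r=31=11111 popcount=5 -> skip
r=32=100000 popcount=1 -> skip
r=33=100001 popcount=2 -> skip
r=34=100010 popcount=2 -> skip
r=35=100011 popcount=3 -> skip
r=36=100100 popcount=2 -> skip
r=37=100101 popcount=3 -> skip
r=38=100110 popcount=3 -> skip
r=39=100111 popcount=4 -> KEEP
r=40=101000 popcount=2 -> skip
r=41=101001 popcount=3 -> skip
r=42=101010 popcount=3 -> skip
r=43=101011 popcount=4 -> KEEP
r=44=101100 popcount=3 -> skip
r=45=101101 popcount=4 -> KEEP
Kept rows: 15 23 27 29 30 39 43 45

Answer: 15 23 27 29 30 39 43 45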